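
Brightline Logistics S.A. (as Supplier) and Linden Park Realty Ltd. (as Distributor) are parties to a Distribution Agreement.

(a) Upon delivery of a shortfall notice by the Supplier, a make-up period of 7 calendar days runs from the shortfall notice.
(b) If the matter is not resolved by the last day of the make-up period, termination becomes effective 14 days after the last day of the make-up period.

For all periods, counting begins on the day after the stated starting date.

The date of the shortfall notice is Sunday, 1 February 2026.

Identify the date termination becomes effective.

Adding 7 calendar days to 1 February 2026 gives 8 February 2026, which is the last day of the make-up period.
The date termination becomes effective: 14 calendar days after 8 February 2026 is 22 February 2026.

22 February 2026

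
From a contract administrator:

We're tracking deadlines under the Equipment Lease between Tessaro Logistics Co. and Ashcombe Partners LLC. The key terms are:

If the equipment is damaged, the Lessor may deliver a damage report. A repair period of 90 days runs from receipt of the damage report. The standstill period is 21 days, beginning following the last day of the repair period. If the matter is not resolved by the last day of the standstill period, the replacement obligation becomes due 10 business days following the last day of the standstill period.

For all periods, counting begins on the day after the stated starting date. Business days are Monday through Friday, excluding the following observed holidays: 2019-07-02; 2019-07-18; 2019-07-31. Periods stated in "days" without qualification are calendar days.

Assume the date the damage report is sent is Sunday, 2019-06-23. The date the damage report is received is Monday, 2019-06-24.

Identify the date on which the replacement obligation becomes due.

2019-10-25

Adding 90 calendar days to 2019-06-24 gives 2019-09-22, which is the last day of the repair period.
Adding 21 calendar days to 2019-09-22 gives 2019-10-13, which is the last day of the standstill period.
The date on which the replacement obligation becomes due: 10 business days after Sunday, 2019-10-13, skipping weekends — Oct 14, Oct 15, Oct 16, Oct 17, Oct 18, Oct 21, Oct 22, Oct 23, Oct 24, Oct 25 — lands on Friday, 2019-10-25.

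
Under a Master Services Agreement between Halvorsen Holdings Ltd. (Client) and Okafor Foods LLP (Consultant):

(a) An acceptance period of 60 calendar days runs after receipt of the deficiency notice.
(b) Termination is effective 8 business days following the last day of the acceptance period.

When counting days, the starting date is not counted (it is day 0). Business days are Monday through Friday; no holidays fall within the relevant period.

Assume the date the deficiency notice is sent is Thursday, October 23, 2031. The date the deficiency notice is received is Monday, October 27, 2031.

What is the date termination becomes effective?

January 7, 2032

The last day of the acceptance period: October 27, 2031 + 60 days = December 26, 2031.
The date termination becomes effective: 8 business days after Friday, December 26, 2031, skipping weekends — Dec 29, Dec 30, Dec 31, Jan 1, Jan 2, Jan 5, Jan 6, Jan 7 — lands on Wednesday, January 7, 2032.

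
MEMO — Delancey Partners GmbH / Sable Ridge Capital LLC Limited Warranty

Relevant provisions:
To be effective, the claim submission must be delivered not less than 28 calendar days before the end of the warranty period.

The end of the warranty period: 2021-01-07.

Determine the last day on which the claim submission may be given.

Counting back 28 calendar days from 2021-01-07 gives 2020-12-10.

2020-12-10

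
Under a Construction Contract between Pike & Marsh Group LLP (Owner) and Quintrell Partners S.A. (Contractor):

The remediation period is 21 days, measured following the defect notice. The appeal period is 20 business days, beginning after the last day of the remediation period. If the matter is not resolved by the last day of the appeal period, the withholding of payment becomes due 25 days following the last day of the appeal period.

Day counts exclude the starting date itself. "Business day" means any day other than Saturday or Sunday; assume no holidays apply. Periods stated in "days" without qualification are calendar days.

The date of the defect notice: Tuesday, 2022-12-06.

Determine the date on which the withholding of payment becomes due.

2023-02-18

Adding 21 calendar days to 2022-12-06 gives 2022-12-27, which is the last day of the remediation period.
From Tuesday, 2022-12-27, 20 business days (Dec 28, Dec 29, Dec 30, Jan 2, …, Jan 20, Jan 23, Jan 24, skipping weekends) brings us to Tuesday, 2023-01-24, which is the last day of the appeal period.
The date on which the withholding of payment becomes due: 2023-01-24 + 25 days = 2023-02-18.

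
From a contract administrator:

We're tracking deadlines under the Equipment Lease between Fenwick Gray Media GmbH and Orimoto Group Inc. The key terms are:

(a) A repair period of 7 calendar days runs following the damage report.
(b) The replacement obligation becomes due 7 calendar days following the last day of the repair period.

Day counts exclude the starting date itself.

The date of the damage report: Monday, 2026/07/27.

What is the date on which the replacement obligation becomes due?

The last day of the repair period: 7 calendar days after 2026/07/27 is 2026/08/03.
Adding 7 calendar days to 2026/08/03 gives 2026/08/10, which is the date on which the replacement obligation becomes due.

2026/08/10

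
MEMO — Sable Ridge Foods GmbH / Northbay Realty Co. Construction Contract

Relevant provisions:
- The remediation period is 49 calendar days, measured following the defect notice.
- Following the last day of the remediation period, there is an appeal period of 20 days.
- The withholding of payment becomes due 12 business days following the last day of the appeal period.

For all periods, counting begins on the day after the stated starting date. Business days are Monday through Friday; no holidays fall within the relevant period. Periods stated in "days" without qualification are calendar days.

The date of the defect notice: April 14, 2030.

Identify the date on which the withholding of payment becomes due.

July 9, 2030

Adding 49 calendar days to April 14, 2030 gives June 2, 2030, which is the last day of the remediation period.
Adding 20 calendar days to June 2, 2030 gives June 22, 2030, which is the last day of the appeal period.
The date on which the withholding of payment becomes due: 12 business days after Saturday, June 22, 2030, skipping weekends — Jun 24, Jun 25, Jun 26, Jun 27, …, Jul 5, Jul 8, Jul 9 — lands on Tuesday, July 9, 2030.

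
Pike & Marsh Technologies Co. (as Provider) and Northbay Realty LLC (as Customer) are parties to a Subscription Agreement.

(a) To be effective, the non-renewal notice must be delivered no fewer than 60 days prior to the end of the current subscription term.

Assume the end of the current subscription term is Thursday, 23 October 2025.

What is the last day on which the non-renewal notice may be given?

24 August 2025

23 October 2025 minus 60 days is 24 August 2025.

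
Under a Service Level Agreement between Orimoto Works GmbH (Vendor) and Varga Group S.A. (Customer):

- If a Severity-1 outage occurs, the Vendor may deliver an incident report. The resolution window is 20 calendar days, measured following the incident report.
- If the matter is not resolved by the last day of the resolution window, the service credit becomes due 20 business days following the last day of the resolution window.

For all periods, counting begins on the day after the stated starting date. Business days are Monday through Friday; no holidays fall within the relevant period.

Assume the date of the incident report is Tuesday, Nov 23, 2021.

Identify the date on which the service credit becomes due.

Jan 10, 2022

The last day of the resolution window: 20 calendar days after Nov 23, 2021 is Dec 13, 2021.
The date on which the service credit becomes due: counting 20 business days from Monday, Dec 13, 2021 (Dec 14, Dec 15, Dec 16, Dec 17, …, Jan 6, Jan 7, Jan 10, skipping weekends) reaches Monday, Jan 10, 2022.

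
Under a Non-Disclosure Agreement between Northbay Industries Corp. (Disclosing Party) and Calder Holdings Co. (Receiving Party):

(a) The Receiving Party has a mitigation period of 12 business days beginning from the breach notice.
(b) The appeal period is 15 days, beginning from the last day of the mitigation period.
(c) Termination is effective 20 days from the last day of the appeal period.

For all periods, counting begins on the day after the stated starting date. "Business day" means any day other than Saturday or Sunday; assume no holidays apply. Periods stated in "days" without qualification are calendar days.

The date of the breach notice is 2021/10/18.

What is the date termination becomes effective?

2021/12/08

The last day of the mitigation period: counting 12 business days from Monday, 2021/10/18 (Oct 19, Oct 20, Oct 21, Oct 22, …, Nov 1, Nov 2, Nov 3, skipping weekends) reaches Wednesday, 2021/11/03.
The last day of the appeal period: 2021/11/03 + 15 days = 2021/11/18.
The date termination becomes effective: 20 calendar days after 2021/11/18 is 2021/12/08.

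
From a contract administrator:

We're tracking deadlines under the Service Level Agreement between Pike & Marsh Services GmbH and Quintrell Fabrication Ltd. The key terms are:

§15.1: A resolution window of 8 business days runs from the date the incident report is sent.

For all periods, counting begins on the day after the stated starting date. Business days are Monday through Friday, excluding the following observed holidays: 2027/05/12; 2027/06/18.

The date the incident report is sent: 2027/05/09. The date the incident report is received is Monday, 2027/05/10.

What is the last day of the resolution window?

2027/05/20

From Sunday, 2027/05/09, 8 business days (May 10, May 11, May 13, May 14, May 17, May 18, May 19, May 20, skipping weekends and the listed holiday on May 12) brings us to Thursday, 2027/05/20, which is the last day of the resolution window.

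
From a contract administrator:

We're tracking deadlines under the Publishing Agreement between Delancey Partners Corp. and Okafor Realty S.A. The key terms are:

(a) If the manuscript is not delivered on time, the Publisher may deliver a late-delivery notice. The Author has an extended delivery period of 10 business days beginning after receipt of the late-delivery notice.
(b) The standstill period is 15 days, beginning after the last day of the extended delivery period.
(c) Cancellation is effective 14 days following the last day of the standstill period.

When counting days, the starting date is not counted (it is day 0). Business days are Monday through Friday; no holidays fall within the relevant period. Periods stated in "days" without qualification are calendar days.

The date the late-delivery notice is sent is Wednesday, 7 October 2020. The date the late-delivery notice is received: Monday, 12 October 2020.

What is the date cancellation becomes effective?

From Monday, 12 October 2020, 10 business days (Oct 13, Oct 14, Oct 15, Oct 16, Oct 19, Oct 20, Oct 21, Oct 22, Oct 23, Oct 26, skipping weekends) brings us to Monday, 26 October 2020, which is the last day of the extended delivery period.
The last day of the standstill period: 26 October 2020 + 15 days = 10 November 2020.
The date cancellation becomes effective: 14 calendar days after 10 November 2020 is 24 November 2020.

24 November 2020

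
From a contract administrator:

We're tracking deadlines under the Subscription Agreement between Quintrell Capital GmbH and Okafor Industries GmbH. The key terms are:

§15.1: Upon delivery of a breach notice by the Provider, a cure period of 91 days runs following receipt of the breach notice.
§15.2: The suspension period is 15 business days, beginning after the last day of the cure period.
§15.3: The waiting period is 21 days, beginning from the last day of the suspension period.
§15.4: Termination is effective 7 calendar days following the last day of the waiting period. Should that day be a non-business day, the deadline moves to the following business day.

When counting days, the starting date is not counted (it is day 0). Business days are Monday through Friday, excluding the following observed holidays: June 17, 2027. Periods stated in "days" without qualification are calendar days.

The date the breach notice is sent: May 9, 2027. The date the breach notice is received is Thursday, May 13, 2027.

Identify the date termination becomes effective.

September 30, 2027

The last day of the cure period: May 13, 2027 + 91 days = August 12, 2027.
The last day of the suspension period: 15 business days after Thursday, August 12, 2027, skipping weekends — Aug 13, Aug 16, Aug 17, Aug 18, …, Aug 31, Sep 1, Sep 2 — lands on Thursday, September 2, 2027.
Adding 21 calendar days to September 2, 2027 gives September 23, 2027, which is the last day of the waiting period.
Adding 7 calendar days to September 23, 2027 gives September 30, 2027, which is the date termination becomes effective. September 30, 2027 is a Thursday and is not a listed holiday, so no roll-forward applies.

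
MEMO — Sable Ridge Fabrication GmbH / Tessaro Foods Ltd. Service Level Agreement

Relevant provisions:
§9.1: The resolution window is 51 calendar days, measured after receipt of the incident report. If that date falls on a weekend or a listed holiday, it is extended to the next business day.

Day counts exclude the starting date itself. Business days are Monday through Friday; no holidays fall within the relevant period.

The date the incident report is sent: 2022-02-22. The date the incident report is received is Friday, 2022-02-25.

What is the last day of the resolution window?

2022-04-18

The last day of the resolution window: 51 calendar days after 2022-02-25 is 2022-04-17. That falls on a Sunday, so it rolls to the next business day, Monday, 2022-04-18.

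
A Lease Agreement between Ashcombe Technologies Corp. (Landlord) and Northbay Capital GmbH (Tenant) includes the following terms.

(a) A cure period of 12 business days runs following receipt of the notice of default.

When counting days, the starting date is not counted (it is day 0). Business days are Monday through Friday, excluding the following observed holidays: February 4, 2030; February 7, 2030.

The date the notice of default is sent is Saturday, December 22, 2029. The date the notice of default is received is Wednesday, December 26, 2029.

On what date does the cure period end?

The last day of the cure period: counting 12 business days from Wednesday, December 26, 2029 (Dec 27, Dec 28, Dec 31, Jan 1, …, Jan 9, Jan 10, Jan 11, skipping weekends) reaches Friday, January 11, 2030.

January 11, 2030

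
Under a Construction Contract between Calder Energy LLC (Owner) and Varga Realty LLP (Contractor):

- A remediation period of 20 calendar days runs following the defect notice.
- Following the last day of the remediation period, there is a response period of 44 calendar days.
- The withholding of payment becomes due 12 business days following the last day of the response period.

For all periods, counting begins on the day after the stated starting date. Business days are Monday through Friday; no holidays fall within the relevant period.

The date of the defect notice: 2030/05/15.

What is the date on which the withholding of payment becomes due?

2030/08/05

The last day of the remediation period: 20 calendar days after 2030/05/15 is 2030/06/04.
Adding 44 calendar days to 2030/06/04 gives 2030/07/18, which is the last day of the response period.
The date on which the withholding of payment becomes due: counting 12 business days from Thursday, 2030/07/18 (Jul 19, Jul 22, Jul 23, Jul 24, …, Aug 1, Aug 2, Aug 5, skipping weekends) reaches Monday, 2030/08/05.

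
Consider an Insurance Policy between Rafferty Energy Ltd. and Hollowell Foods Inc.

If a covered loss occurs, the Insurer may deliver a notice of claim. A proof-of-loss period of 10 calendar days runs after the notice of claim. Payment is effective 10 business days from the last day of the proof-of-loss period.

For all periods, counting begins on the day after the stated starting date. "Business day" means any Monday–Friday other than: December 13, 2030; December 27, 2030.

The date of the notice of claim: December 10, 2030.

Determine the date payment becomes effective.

January 6, 2031

The last day of the proof-of-loss period: 10 calendar days after December 10, 2030 is December 20, 2030.
The date payment becomes effective: counting 10 business days from Friday, December 20, 2030 (Dec 23, Dec 24, Dec 25, Dec 26, Dec 30, Dec 31, Jan 1, Jan 2, Jan 3, Jan 6, skipping weekends and the listed holiday on Dec 27) reaches Monday, January 6, 2031.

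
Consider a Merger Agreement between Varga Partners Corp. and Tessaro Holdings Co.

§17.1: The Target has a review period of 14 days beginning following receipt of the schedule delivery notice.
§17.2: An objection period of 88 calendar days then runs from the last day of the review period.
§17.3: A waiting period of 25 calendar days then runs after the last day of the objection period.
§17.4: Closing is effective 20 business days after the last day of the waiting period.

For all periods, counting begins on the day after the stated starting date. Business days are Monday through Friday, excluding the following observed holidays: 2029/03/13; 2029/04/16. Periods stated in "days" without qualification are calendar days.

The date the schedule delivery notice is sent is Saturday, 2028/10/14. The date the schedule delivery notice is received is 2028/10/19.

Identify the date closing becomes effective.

The last day of the review period: 2028/10/19 + 14 days = 2028/11/02.
The last day of the objection period: 88 calendar days after 2028/11/02 is 2029/01/29.
The last day of the waiting period: 25 calendar days after 2029/01/29 is 2029/02/23.
The date closing becomes effective: counting 20 business days from Friday, 2029/02/23 (Feb 26, Feb 27, Feb 28, Mar 1, …, Mar 22, Mar 23, Mar 26, skipping weekends and the listed holiday on Mar 13) reaches Monday, 2029/03/26.

2029/03/26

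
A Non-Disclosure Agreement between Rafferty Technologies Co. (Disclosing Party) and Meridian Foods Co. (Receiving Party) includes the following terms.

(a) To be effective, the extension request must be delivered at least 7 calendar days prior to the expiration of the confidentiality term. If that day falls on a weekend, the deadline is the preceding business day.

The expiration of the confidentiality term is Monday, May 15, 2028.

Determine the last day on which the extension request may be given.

Counting back 7 calendar days from May 15, 2028 gives May 8, 2028. That is a Monday, so no adjustment is needed.

May 8, 2028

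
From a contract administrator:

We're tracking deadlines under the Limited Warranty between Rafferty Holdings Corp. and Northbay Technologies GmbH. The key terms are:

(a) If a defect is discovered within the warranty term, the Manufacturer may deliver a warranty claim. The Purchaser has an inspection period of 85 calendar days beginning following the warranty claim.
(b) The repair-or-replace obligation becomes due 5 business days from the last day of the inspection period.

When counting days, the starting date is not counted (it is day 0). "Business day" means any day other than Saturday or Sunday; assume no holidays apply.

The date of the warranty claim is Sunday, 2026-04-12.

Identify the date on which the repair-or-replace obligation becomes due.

2026-07-13

The last day of the inspection period: 2026-04-12 + 85 days = 2026-07-06.
The date on which the repair-or-replace obligation becomes due: counting 5 business days from Monday, 2026-07-06 (Jul 7, Jul 8, Jul 9, Jul 10, Jul 13, skipping weekends) reaches Monday, 2026-07-13.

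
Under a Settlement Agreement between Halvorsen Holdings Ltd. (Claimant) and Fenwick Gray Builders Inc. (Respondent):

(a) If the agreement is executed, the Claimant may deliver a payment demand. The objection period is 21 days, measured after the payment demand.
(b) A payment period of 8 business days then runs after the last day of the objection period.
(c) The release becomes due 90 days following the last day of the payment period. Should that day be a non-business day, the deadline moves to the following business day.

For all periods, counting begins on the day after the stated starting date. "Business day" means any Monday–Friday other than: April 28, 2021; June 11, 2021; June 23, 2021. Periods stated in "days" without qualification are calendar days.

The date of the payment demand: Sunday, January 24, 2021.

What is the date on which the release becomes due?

The last day of the objection period: January 24, 2021 + 21 days = February 14, 2021.
The last day of the payment period: counting 8 business days from Sunday, February 14, 2021 (Feb 15, Feb 16, Feb 17, Feb 18, Feb 19, Feb 22, Feb 23, Feb 24, skipping weekends) reaches Wednesday, February 24, 2021.
The date on which the release becomes due: February 24, 2021 + 90 days = May 25, 2021. May 25, 2021 is a Tuesday and is not a listed holiday, so no roll-forward applies.

May 25, 2021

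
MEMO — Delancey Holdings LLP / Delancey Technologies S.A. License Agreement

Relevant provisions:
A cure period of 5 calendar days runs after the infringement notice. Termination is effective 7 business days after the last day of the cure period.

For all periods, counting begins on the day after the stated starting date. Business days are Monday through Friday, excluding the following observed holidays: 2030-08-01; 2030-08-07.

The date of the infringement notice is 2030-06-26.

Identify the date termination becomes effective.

The last day of the cure period: 2030-06-26 + 5 days = 2030-07-01.
The date termination becomes effective: 7 business days after Monday, 2030-07-01, skipping weekends — Jul 2, Jul 3, Jul 4, Jul 5, Jul 8, Jul 9, Jul 10 — lands on Wednesday, 2030-07-10.

2030-07-10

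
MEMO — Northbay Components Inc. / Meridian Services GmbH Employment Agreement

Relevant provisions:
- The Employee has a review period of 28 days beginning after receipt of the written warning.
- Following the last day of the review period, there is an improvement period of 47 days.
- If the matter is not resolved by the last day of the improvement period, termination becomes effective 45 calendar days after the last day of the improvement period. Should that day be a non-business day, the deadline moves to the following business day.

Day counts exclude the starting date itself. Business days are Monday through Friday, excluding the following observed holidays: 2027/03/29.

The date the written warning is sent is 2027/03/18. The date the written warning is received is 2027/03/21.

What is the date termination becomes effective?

2027/07/19

The last day of the review period: 2027/03/21 + 28 days = 2027/04/18.
Adding 47 calendar days to 2027/04/18 gives 2027/06/04, which is the last day of the improvement period.
The date termination becomes effective: 45 calendar days after 2027/06/04 is 2027/07/19. 2027/07/19 is a Monday and is not a listed holiday, so no roll-forward applies.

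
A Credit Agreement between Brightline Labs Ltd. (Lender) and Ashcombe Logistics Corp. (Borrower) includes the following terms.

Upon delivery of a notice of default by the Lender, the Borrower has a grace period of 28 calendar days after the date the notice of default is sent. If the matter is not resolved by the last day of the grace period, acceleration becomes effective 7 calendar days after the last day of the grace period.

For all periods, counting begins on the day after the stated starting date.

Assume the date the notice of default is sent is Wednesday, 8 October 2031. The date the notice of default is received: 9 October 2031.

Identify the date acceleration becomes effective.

12 November 2031

The last day of the grace period: 28 calendar days after 8 October 2031 is 5 November 2031.
Adding 7 calendar days to 5 November 2031 gives 12 November 2031, which is the date acceleration becomes effective.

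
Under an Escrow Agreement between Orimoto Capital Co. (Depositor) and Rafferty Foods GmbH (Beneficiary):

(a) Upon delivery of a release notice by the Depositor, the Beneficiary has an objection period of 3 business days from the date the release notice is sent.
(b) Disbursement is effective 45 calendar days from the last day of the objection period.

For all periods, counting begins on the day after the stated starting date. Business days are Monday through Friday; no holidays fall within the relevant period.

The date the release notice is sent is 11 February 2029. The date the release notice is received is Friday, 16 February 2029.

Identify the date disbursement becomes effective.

31 March 2029

The last day of the objection period: counting 3 business days from Sunday, 11 February 2029 (Feb 12, Feb 13, Feb 14, skipping weekends) reaches Wednesday, 14 February 2029.
The date disbursement becomes effective: 45 calendar days after 14 February 2029 is 31 March 2029.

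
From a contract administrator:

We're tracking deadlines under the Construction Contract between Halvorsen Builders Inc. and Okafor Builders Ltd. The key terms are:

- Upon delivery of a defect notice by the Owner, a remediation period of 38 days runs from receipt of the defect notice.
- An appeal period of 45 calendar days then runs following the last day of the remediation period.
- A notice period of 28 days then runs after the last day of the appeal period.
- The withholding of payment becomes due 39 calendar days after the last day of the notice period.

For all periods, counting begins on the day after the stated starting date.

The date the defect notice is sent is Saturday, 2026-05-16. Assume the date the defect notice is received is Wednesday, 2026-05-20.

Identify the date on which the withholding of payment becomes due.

The last day of the remediation period: 38 calendar days after 2026-05-20 is 2026-06-27.
Adding 45 calendar days to 2026-06-27 gives 2026-08-11, which is the last day of the appeal period.
Adding 28 calendar days to 2026-08-11 gives 2026-09-08, which is the last day of the notice period.
Adding 39 calendar days to 2026-09-08 gives 2026-10-17, which is the date on which the withholding of payment becomes due.

2026-10-17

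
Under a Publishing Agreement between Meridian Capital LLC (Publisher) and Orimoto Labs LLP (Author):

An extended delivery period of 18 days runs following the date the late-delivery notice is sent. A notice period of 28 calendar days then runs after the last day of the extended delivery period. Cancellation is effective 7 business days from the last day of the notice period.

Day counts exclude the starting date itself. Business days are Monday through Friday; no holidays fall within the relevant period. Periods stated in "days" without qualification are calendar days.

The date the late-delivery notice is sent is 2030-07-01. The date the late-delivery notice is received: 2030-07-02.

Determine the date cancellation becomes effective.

The last day of the extended delivery period: 2030-07-01 + 18 days = 2030-07-19.
The last day of the notice period: 28 calendar days after 2030-07-19 is 2030-08-16.
The date cancellation becomes effective: 7 business days after Friday, 2030-08-16, skipping weekends — Aug 19, Aug 20, Aug 21, Aug 22, Aug 23, Aug 26, Aug 27 — lands on Tuesday, 2030-08-27.

2030-08-27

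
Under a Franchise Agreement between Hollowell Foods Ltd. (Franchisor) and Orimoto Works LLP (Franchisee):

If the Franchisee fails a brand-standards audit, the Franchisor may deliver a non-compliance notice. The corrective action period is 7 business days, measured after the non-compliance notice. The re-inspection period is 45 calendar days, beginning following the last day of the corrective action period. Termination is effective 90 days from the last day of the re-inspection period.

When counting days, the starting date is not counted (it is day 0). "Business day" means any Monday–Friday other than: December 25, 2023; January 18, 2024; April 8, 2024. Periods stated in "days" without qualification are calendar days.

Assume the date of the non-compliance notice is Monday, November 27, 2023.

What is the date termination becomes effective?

April 19, 2024

From Monday, November 27, 2023, 7 business days (Nov 28, Nov 29, Nov 30, Dec 1, Dec 4, Dec 5, Dec 6, skipping weekends) brings us to Wednesday, December 6, 2023, which is the last day of the corrective action period.
Adding 45 calendar days to December 6, 2023 gives January 20, 2024, which is the last day of the re-inspection period.
The date termination becomes effective: January 20, 2024 + 90 days = April 19, 2024.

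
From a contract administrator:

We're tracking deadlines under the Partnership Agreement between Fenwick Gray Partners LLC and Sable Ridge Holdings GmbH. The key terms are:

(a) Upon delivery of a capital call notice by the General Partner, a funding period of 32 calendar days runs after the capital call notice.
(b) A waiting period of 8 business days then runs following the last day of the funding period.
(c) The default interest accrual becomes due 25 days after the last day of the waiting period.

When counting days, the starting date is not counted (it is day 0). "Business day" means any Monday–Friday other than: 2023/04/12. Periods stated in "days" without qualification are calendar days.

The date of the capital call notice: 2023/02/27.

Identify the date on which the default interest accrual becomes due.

Adding 32 calendar days to 2023/02/27 gives 2023/03/31, which is the last day of the funding period.
From Friday, 2023/03/31, 8 business days (Apr 3, Apr 4, Apr 5, Apr 6, Apr 7, Apr 10, Apr 11, Apr 13, skipping weekends and the listed holiday on Apr 12) brings us to Thursday, 2023/04/13, which is the last day of the waiting period.
Adding 25 calendar days to 2023/04/13 gives 2023/05/08, which is the date on which the default interest accrual becomes due.

2023/05/08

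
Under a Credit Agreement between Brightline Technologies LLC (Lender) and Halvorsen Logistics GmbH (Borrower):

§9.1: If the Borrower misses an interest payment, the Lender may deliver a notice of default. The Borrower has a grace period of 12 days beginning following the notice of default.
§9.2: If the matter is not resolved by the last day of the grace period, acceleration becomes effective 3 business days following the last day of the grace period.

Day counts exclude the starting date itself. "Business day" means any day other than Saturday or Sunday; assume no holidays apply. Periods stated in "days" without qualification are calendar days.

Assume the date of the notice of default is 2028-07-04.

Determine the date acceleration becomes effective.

The last day of the grace period: 12 calendar days after 2028-07-04 is 2028-07-16.
The date acceleration becomes effective: counting 3 business days from Sunday, 2028-07-16 (Jul 17, Jul 18, Jul 19, skipping weekends) reaches Wednesday, 2028-07-19.

2028-07-19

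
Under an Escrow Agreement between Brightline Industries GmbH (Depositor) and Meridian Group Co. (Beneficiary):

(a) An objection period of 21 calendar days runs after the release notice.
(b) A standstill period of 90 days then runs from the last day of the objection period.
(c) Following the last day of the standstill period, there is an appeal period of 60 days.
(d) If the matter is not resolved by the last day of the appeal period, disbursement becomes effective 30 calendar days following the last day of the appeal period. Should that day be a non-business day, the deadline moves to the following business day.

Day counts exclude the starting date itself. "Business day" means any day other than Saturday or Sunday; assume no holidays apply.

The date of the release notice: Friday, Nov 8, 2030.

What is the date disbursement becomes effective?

May 28, 2031

The last day of the objection period: Nov 8, 2030 + 21 days = Nov 29, 2030.
The last day of the standstill period: Nov 29, 2030 + 90 days = Feb 27, 2031.
The last day of the appeal period: 60 calendar days after Feb 27, 2031 is Apr 28, 2031.
The date disbursement becomes effective: Apr 28, 2031 + 30 days = May 28, 2031. May 28, 2031 is a Wednesday, so no roll-forward applies.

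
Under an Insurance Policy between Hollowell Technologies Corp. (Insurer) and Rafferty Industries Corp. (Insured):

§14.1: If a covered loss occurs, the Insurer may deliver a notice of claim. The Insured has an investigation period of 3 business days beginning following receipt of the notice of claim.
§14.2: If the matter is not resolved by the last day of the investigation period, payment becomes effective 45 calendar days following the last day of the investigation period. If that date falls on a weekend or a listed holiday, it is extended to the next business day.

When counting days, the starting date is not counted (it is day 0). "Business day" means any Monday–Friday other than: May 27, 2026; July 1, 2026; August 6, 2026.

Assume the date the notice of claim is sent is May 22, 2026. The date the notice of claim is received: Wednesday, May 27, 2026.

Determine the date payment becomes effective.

July 16, 2026

The last day of the investigation period: counting 3 business days from Wednesday, May 27, 2026 (May 28, May 29, Jun 1, skipping weekends) reaches Monday, June 1, 2026.
The date payment becomes effective: 45 calendar days after June 1, 2026 is July 16, 2026. July 16, 2026 is a Thursday and is not a listed holiday, so no roll-forward applies.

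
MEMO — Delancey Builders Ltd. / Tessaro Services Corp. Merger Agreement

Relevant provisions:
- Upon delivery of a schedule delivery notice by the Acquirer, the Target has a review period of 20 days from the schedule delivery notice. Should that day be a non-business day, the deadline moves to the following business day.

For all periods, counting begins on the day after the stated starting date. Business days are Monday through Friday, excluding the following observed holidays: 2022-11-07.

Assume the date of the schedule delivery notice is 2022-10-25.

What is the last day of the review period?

2022-11-14

Adding 20 calendar days to 2022-10-25 gives 2022-11-14, which is the last day of the review period. 2022-11-14 is a Monday and is not a listed holiday, so no roll-forward applies.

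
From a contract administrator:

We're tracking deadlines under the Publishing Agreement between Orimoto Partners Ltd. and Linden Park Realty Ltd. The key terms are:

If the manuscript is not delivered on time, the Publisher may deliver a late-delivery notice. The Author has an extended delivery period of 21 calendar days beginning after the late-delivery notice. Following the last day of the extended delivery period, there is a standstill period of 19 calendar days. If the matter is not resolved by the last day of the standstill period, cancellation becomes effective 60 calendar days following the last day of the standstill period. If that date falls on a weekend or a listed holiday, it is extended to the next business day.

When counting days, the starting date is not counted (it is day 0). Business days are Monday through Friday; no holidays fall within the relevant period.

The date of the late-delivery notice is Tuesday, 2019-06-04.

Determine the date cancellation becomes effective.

The last day of the extended delivery period: 21 calendar days after 2019-06-04 is 2019-06-25.
The last day of the standstill period: 2019-06-25 + 19 days = 2019-07-14.
The date cancellation becomes effective: 2019-07-14 + 60 days = 2019-09-12. 2019-09-12 is a Thursday, so no roll-forward applies.

2019-09-12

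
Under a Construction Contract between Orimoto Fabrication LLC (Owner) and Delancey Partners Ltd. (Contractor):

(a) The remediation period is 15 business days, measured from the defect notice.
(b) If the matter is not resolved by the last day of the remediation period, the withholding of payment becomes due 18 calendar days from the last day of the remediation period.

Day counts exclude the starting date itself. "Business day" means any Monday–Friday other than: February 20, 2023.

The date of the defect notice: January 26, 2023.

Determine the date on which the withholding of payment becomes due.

March 6, 2023

From Thursday, January 26, 2023, 15 business days (Jan 27, Jan 30, Jan 31, Feb 1, …, Feb 14, Feb 15, Feb 16, skipping weekends) brings us to Thursday, February 16, 2023, which is the last day of the remediation period.
The date on which the withholding of payment becomes due: 18 calendar days after February 16, 2023 is March 6, 2023.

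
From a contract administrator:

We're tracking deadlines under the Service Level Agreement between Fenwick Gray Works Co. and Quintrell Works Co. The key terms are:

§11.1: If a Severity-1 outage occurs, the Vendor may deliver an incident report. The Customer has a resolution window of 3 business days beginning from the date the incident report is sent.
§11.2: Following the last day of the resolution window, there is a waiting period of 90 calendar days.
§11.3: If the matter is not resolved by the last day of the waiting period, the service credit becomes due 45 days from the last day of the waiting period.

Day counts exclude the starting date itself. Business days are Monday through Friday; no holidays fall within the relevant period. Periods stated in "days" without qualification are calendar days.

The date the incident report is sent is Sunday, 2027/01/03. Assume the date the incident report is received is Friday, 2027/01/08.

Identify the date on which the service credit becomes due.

The last day of the resolution window: 3 business days after Sunday, 2027/01/03, skipping weekends — Jan 4, Jan 5, Jan 6 — lands on Wednesday, 2027/01/06.
Adding 90 calendar days to 2027/01/06 gives 2027/04/06, which is the last day of the waiting period.
The date on which the service credit becomes due: 2027/04/06 + 45 days = 2027/05/21.

2027/05/21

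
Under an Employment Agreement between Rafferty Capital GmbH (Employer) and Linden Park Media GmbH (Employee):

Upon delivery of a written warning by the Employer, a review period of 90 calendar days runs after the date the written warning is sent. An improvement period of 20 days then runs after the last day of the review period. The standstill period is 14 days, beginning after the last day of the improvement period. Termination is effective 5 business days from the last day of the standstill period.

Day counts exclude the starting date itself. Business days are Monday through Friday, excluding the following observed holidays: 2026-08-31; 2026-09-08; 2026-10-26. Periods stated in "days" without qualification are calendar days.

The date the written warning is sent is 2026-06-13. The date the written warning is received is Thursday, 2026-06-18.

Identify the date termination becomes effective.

2026-10-22

The last day of the review period: 2026-06-13 + 90 days = 2026-09-11.
The last day of the improvement period: 20 calendar days after 2026-09-11 is 2026-10-01.
The last day of the standstill period: 14 calendar days after 2026-10-01 is 2026-10-15.
The date termination becomes effective: counting 5 business days from Thursday, 2026-10-15 (Oct 16, Oct 19, Oct 20, Oct 21, Oct 22, skipping weekends) reaches Thursday, 2026-10-22.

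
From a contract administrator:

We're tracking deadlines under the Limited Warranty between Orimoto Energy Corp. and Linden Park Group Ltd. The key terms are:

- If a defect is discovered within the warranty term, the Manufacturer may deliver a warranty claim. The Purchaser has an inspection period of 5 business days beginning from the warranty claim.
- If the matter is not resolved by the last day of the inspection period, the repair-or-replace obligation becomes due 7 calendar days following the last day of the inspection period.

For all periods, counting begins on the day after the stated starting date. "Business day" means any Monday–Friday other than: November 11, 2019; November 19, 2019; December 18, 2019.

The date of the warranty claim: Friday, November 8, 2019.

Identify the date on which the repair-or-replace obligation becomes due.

November 25, 2019

The last day of the inspection period: 5 business days after Friday, November 8, 2019, skipping weekends and the listed holiday on Nov 11 — Nov 12, Nov 13, Nov 14, Nov 15, Nov 18 — lands on Monday, November 18, 2019.
Adding 7 calendar days to November 18, 2019 gives November 25, 2019, which is the date on which the repair-or-replace obligation becomes due.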